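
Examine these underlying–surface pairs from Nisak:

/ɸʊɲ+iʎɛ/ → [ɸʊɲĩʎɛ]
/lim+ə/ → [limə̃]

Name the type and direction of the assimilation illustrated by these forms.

The vowel /i/ surfaces as nasalised [ĩ] next to the preceding nasal /ɲ/ — it has acquired the [+nasal] feature of its neighbour.
The other form shows the same pattern: /ə/ → [ə̃] after /m/ — each time a vowel is nasalised next to a preceding nasal.
Because the conditioning nasal is to the left of the vowel that changes, the process is progressive (perseverative).

progressive nasality assimilation (vowel nasalisation)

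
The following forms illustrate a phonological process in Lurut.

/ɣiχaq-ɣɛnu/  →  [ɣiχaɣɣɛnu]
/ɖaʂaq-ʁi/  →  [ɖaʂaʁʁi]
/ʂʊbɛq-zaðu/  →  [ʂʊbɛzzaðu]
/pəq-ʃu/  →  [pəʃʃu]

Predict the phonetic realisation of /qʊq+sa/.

[qʊssa]

The data show regressive total assimilation (/q/ → [ɣ] before /ɣ/; /q/ → [ʁ] before /ʁ/; /q/ → [z] before /z/; /q/ → [ʃ] before /ʃ/): in every case the target segment becomes identical to its following neighbour, copying more than a single feature.
/q/ is the segment targeted by the rule; it sits immediately before /s/, so it assimilates completely and surfaces as [s].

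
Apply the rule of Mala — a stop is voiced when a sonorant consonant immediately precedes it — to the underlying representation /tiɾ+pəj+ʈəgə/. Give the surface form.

The rule targets /p/ (voiceless bilabial stop), which sits after the trigger /ɾ/ (voiced).
A voiced bilabial stop is [b], so the surface segment is [b].
The same rule applies at the second boundary: /ʈ/ → [ɖ] next to /j/.

[tiɾbəjɖəgə]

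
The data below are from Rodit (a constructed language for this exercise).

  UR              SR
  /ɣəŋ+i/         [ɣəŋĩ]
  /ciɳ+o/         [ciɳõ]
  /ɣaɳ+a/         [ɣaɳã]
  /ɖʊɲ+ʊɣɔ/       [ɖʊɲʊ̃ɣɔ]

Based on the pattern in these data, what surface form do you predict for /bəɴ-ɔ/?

[bəɴɔ̃]

The data show progressive nasality assimilation (vowel nasalisation): /i/ → [ĩ] after /ŋ/; /o/ → [õ] after /ɳ/; /a/ → [ã] after /ɳ/; /ʊ/ → [ʊ̃] after /ɲ/ — a vowel is nasalised by an immediately preceding nasal consonant.
/ɔ/ sits next to the nasal /ɴ/ and is therefore nasalised to [ɔ̃].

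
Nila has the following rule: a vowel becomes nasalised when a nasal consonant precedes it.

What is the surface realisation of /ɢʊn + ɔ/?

/ɔ/ sits next to the nasal /n/ and is therefore nasalised to [ɔ̃].

[ɢʊnɔ̃]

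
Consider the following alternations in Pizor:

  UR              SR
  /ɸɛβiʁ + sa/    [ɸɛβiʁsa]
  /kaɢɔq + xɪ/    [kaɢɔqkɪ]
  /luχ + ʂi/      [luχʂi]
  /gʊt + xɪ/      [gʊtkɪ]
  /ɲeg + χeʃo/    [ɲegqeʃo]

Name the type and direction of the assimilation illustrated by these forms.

Comparing underlying and surface forms, /x/ → [k] is the alternation; the neighbouring /q/ is constant.
The change fricative → stop matches the manner of the preceding /q/, identifying this as manner assimilation.
Place and voice are unchanged, so the assimilation is partial, not total.
The same holds elsewhere in the data: /x/ → [k] after /t/ (fricative → stop, matching a stop); /χ/ → [q] after /g/ (fricative → stop, matching a stop) — only manner changes, and always toward the preceding segment.
No alternation appears in [ɸɛβiʁsa], [luχʂi]: there the adjacent consonants already agree in manner (/s/ and /ʁ/ are both fricatives; /ʂ/ and /χ/ are both fricatives), so these forms are consistent with the same rule.
The trigger is the preceding segment, so the direction is progressive (perseverative).

progressive manner assimilation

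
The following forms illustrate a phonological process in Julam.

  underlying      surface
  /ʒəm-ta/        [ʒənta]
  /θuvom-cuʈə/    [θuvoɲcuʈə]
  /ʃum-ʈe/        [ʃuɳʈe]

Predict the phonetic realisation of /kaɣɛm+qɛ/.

[kaɣɛɴqɛ]

The data show regressive place assimilation: /m/ → [n] before /t/; /m/ → [ɲ] before /c/; /m/ → [ɳ] before /ʈ/. In each pair only place changes, matching the following consonant, while manner and voice stay constant.
The rule targets /m/ (voiced bilabial nasal), which sits before the trigger /q/ (uvular).
Changing only its place to uvular gives [ɴ] — the voiced uvular nasal.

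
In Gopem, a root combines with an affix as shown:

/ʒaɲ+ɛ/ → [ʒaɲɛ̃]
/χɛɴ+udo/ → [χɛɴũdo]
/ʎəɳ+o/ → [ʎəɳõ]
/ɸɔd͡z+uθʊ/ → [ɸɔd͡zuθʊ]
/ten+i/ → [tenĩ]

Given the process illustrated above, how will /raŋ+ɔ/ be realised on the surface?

[raŋɔ̃]

The data show progressive nasality assimilation (vowel nasalisation): /ɛ/ → [ɛ̃] after /ɲ/; /u/ → [ũ] after /ɴ/; /o/ → [õ] after /ɳ/; /i/ → [ĩ] after /n/ — a vowel is nasalised by an immediately preceding nasal consonant.
No change occurs in [ɸɔd͡zuθʊ] because the vowel at the boundary is adjacent to an oral consonant, not a nasal (/u/ next to /d͡z/).
/ɔ/ sits next to the nasal /ŋ/ and is therefore nasalised to [ɔ̃].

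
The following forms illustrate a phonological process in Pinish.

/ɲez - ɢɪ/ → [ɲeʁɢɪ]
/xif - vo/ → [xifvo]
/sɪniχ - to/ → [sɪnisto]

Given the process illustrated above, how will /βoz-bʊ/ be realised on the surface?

[βoβbʊ]

The data show regressive place assimilation: /z/ → [ʁ] before /ɢ/; /χ/ → [s] before /t/. In each pair only place changes, matching the following consonant, while manner and voice stay constant.
Nothing changes in [xifvo]: there the adjacent consonants already agree in place (/f/ and /v/ are both labiodental), so this form is consistent with the same rule.
/z/ is a voiced alveolar fricative. The following trigger /b/ is bilabial, so /z/ must become bilabial as well.
A voiced bilabial fricative is [β], so the surface segment is [β].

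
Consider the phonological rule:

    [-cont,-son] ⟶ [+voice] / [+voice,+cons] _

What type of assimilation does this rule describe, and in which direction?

The structural change is [+voice], and the conditioning segment [+voice,+cons] (a voiced consonant) is itself voiced, so the target comes to share the voicing of its neighbour — voicing assimilation.
Since the environment is written before the underscore, the trigger precedes the target; the direction is progressive.

progressive voicing assimilation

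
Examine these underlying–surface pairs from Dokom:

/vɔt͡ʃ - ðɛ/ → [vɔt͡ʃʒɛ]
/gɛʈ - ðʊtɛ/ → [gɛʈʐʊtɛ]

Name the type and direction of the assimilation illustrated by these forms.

Comparing underlying and surface forms, /ð/ → [ʒ] is the alternation; the neighbouring /t͡ʃ/ is constant.
The change dental → postalveolar matches the place of the preceding /t͡ʃ/, identifying this as place assimilation.
Manner and voice are unchanged, so the assimilation is partial, not total.
The same holds elsewhere in the data: /ð/ → [ʐ] after /ʈ/ (dental → retroflex, matching retroflex) — only place changes, and always toward the preceding segment.
Since the segment that changes follows the conditioning segment, the assimilation is progressive.

progressive place assimilation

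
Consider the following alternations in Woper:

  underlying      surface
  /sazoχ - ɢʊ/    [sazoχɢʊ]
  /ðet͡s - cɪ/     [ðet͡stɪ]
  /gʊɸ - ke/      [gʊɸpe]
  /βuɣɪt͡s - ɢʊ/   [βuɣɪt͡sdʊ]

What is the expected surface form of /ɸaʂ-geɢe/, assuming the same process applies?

The data show progressive place assimilation: /c/ → [t] after /t͡s/; /k/ → [p] after /ɸ/; /ɢ/ → [d] after /t͡s/. In each pair only place changes, matching the preceding consonant, while manner and voice stay constant.
Nothing changes in [sazoχɢʊ]: there the adjacent consonants already agree in place (/ɢ/ and /χ/ are both uvular), so this form is consistent with the same rule.
/g/ is a voiced velar stop. The preceding trigger /ʂ/ is retroflex, so /g/ must become retroflex as well.
A voiced retroflex stop is [ɖ], so the surface segment is [ɖ].

[ɸaʂɖeɢe]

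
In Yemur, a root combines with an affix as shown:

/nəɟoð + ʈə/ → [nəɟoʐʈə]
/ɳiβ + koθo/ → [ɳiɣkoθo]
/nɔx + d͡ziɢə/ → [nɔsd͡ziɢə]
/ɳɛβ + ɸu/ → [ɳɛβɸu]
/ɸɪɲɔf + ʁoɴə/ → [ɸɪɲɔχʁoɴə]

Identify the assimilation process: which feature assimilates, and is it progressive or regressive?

Comparing underlying and surface forms, /ð/ → [ʐ] is the alternation; the neighbouring /ʈ/ is constant.
The change dental → retroflex matches the place of the following /ʈ/, identifying this as place assimilation.
Manner and voice are unchanged, so the assimilation is partial, not total.
The same holds elsewhere in the data: /β/ → [ɣ] before /k/ (bilabial → velar, matching velar); /x/ → [s] before /d͡z/ (velar → alveolar, matching alveolar); /f/ → [χ] before /ʁ/ (labiodental → uvular, matching uvular) — only place changes, and always toward the following segment.
Nothing changes in [ɳɛβɸu]: there the adjacent consonants already agree in place (/β/ and /ɸ/ are both bilabial), so this form is consistent with the same rule.
Since the segment that changes precedes the conditioning segment, the assimilation is regressive.

regressive place assimilation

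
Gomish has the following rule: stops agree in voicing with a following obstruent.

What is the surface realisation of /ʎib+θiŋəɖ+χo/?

The rule targets /b/ (voiced bilabial stop), which sits before the trigger /θ/ (voiceless).
A voiceless bilabial stop is [p], so the surface segment is [p].
At the second juncture, /ɖ/ likewise becomes [ʈ] adjacent to /χ/.

[ʎipθiŋəʈχo]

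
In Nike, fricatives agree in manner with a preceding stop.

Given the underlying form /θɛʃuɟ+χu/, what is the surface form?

[θɛʃuɟqu]

The rule targets /χ/ (voiceless uvular fricative), which sits after the trigger /ɟ/ (stop).
A voiceless uvular stop is [q], so the surface segment is [q].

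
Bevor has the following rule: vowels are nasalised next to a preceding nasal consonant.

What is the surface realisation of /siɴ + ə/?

[siɴə̃]

The vowel /ə/ is adjacent to the preceding nasal /ɴ/, so it acquires [+nasal] and surfaces as [ə̃].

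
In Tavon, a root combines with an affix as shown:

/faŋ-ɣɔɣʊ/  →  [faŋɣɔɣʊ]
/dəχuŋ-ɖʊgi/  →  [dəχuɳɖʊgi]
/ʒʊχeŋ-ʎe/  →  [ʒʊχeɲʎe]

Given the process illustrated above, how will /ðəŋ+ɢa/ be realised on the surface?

[ðəɴɢa]

The data show regressive place assimilation: /ŋ/ → [ɳ] before /ɖ/; /ŋ/ → [ɲ] before /ʎ/. In each pair only place changes, matching the following consonant, while manner and voice stay constant.
Nothing changes in [faŋɣɔɣʊ]: there the adjacent consonants already agree in place (/ŋ/ and /ɣ/ are both velar), so this form is consistent with the same rule.
/ŋ/ is a voiced velar nasal. The following trigger /ɢ/ is uvular, so /ŋ/ must become uvular as well.
The voiced uvular nasal is [ɴ], so /ŋ/ → [ɴ].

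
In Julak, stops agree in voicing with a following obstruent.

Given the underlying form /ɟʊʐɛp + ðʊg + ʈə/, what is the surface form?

The rule targets /p/ (voiceless bilabial stop), which sits before the trigger /ð/ (voiced).
A voiced bilabial stop is [b], so the surface segment is [b].
The same rule applies at the second boundary: /g/ → [k] next to /ʈ/.

[ɟʊʐɛbðʊkʈə]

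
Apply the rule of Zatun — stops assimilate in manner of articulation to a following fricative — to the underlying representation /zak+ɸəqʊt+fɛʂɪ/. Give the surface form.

[zaxɸəqʊsfɛʂɪ]

/k/ is a voiceless velar stop. The following trigger /ɸ/ is a fricative, so /k/ must become a fricative as well.
A voiceless velar fricative is [x], so the surface segment is [x].
At the second juncture, /t/ likewise becomes [s] adjacent to /f/.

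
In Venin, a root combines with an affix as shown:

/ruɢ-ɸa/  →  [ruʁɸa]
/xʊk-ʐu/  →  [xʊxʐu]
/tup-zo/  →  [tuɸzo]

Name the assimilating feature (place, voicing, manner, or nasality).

manner

Underlying /ɢ/ is realised as [ʁ] next to /ɸ/; /ɸ/ itself does not change.
/ɢ/ is a stop while /ɸ/ is a fricative; the output [ʁ] is a fricative, matching the trigger — so the feature that spreads is manner.
The same holds elsewhere in the data: /k/ → [x] before /ʐ/ (stop → fricative, matching a fricative); /p/ → [ɸ] before /z/ (stop → fricative, matching a fricative) — only manner changes, and always toward the following segment.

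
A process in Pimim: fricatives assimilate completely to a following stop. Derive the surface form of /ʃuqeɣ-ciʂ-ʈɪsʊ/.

/ɣ/ is the segment targeted by the rule; it sits immediately before /c/, so it assimilates completely and surfaces as [c].
At the second juncture, /ʂ/ likewise becomes [ʈ] adjacent to /ʈ/.

[ʃuqecciʈʈɪsʊ]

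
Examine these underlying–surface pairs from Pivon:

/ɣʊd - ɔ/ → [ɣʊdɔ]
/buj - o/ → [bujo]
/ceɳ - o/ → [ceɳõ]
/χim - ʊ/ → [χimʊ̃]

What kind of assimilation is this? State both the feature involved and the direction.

The vowel /o/ surfaces as nasalised [õ] next to the preceding nasal /ɳ/ — it has acquired the [+nasal] feature of its neighbour.
The other form shows the same pattern: /ʊ/ → [ʊ̃] after /m/ — each time a vowel is nasalised next to a preceding nasal.
No change occurs in [ɣʊdɔ], [bujo] because the vowel at the boundary is adjacent to an oral consonant, not a nasal (/ɔ/ next to /d/; /o/ next to /j/).
Because the conditioning nasal is to the left of the vowel that changes, the process is progressive (perseverative).

progressive nasality assimilation (vowel nasalisation)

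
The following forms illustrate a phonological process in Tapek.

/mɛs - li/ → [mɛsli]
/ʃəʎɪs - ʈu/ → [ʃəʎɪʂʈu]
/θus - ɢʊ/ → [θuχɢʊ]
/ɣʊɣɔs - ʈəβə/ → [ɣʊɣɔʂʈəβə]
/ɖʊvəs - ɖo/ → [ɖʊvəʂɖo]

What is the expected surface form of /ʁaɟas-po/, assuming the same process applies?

[ʁaɟaɸpo]

The data show regressive place assimilation: /s/ → [ʂ] before /ʈ/; /s/ → [χ] before /ɢ/; /s/ → [ʂ] before /ɖ/. In each pair only place changes, matching the following consonant, while manner and voice stay constant.
Nothing changes in [mɛsli]: there the adjacent consonants already agree in place (/s/ and /l/ are both alveolar), so this form is consistent with the same rule.
/s/ is a voiceless alveolar fricative. The following trigger /p/ is bilabial, so /s/ must become bilabial as well.
The voiceless bilabial fricative is [ɸ], so /s/ → [ɸ].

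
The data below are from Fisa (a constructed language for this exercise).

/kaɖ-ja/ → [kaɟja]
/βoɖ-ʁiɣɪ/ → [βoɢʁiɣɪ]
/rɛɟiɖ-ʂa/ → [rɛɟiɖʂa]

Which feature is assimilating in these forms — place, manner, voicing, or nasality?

Underlying /ɖ/ is realised as [ɟ] next to /j/; /j/ itself does not change.
The change retroflex → palatal matches the place of the following /j/, identifying this as place assimilation.
The same holds elsewhere in the data: /ɖ/ → [ɢ] before /ʁ/ (retroflex → uvular, matching uvular) — only place changes, and always toward the following segment.
No alternation appears in [rɛɟiɖʂa]: there the adjacent consonants already agree in place (/ɖ/ and /ʂ/ are both retroflex), so this form is consistent with the same rule.

place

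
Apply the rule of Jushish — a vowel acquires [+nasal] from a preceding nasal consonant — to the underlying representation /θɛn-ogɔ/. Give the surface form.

The vowel /o/ is adjacent to the preceding nasal /n/, so it acquires [+nasal] and surfaces as [õ].

[θɛnõgɔ]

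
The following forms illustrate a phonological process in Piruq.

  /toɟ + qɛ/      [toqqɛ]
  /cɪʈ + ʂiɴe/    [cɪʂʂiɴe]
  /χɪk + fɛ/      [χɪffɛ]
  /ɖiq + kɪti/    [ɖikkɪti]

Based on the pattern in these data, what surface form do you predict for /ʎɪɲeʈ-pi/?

[ʎɪɲeppi]

The data show regressive total assimilation (/ɟ/ → [q] before /q/; /ʈ/ → [ʂ] before /ʂ/; /k/ → [f] before /f/; /q/ → [k] before /k/): in every case the target segment becomes identical to its following neighbour, copying more than a single feature.
/ʈ/ is the segment targeted by the rule; it sits immediately before /p/, so it assimilates completely and surfaces as [p].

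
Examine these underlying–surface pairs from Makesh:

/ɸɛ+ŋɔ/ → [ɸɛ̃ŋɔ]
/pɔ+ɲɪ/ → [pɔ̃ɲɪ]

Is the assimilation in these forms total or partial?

partial assimilation

The vowel /ɛ/ surfaces as nasalised [ɛ̃] next to the following nasal /ŋ/ — it has acquired the [+nasal] feature of its neighbour.
The other form shows the same pattern: /ɔ/ → [ɔ̃] before /ɲ/ — each time a vowel is nasalised next to a following nasal.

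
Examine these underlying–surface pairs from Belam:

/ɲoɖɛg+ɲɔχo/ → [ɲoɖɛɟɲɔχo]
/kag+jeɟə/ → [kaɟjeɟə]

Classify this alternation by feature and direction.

Underlying /g/ is realised as [ɟ] next to /ɲ/; /ɲ/ itself does not change.
/g/ is velar while /ɲ/ is palatal; the output [ɟ] is palatal, matching the trigger — so the feature that spreads is place.
Manner and voice are unchanged, so the assimilation is partial, not total.
The same holds elsewhere in the data: /g/ → [ɟ] before /j/ (velar → palatal, matching palatal) — only place changes, and always toward the following segment.
The trigger is the following segment, so the direction is regressive (anticipatory).

regressive place assimilation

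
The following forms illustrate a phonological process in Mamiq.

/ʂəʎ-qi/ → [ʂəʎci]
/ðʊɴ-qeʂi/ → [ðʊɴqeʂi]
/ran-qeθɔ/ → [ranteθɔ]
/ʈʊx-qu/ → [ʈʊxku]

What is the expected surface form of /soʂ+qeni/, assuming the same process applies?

The data show progressive place assimilation: /q/ → [c] after /ʎ/; /q/ → [t] after /n/; /q/ → [k] after /x/. In each pair only place changes, matching the preceding consonant, while manner and voice stay constant.
Nothing changes in [ðʊɴqeʂi]: there the adjacent consonants already agree in place (/q/ and /ɴ/ are both uvular), so this form is consistent with the same rule.
/q/ is a voiceless uvular stop. The preceding trigger /ʂ/ is retroflex, so /q/ must become retroflex as well.
Changing only its place to retroflex gives [ʈ] — the voiceless retroflex stop.

[soʂʈeni]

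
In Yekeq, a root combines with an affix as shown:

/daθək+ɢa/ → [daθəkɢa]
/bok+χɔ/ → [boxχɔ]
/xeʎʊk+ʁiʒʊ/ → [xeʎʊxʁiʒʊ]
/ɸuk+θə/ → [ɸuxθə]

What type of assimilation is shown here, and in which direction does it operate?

Underlying /k/ is realised as [x] next to /χ/; /χ/ itself does not change.
The change stop → fricative matches the manner of the following /χ/, identifying this as manner assimilation.
Place and voice are unchanged, so the assimilation is partial, not total.
Checking the remaining alternations: /k/ → [x] before /ʁ/ (stop → fricative, matching a fricative); /k/ → [x] before /θ/ (stop → fricative, matching a fricative) — only manner changes, and always toward the following segment.
No alternation appears in [daθəkɢa]: there the adjacent consonants already agree in manner (/k/ and /ɢ/ are both stops), so this form is consistent with the same rule.
The trigger is the following segment, so the direction is regressive (anticipatory).

regressive manner assimilation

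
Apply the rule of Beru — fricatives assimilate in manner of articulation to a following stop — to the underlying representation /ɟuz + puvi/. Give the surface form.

The rule targets /z/ (voiced alveolar fricative), which sits before the trigger /p/ (stop).
The voiced alveolar stop is [d], so /z/ → [d].

[ɟudpuvi]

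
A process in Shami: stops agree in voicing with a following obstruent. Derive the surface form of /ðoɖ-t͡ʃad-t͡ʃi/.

[ðoʈt͡ʃatt͡ʃi]

The rule targets /ɖ/ (voiced retroflex stop), which sits before the trigger /t͡ʃ/ (voiceless).
Changing only its voicing to voiceless gives [ʈ] — the voiceless retroflex stop.
The same rule applies at the second boundary: /d/ → [t] next to /t͡ʃ/.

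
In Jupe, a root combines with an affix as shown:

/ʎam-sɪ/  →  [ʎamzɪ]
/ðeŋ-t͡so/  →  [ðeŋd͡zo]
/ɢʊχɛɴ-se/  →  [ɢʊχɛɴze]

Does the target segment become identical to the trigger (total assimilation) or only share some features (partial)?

Underlying /s/ is realised as [z] next to /m/; /m/ itself does not change.
/s/ is voiceless while /m/ is voiced; the output [z] is voiced, matching the trigger — so the feature that spreads is voicing.
Place and manner are unchanged, so the assimilation is partial, not total.
The same holds elsewhere in the data: /t͡s/ → [d͡z] after /ŋ/ (voiceless → voiced, matching voiced); /s/ → [z] after /ɴ/ (voiceless → voiced, matching voiced) — only voicing changes, and always toward the preceding segment.

partial assimilation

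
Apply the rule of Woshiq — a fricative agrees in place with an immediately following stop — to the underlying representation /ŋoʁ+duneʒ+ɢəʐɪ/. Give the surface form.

The rule targets /ʁ/ (voiced uvular fricative), which sits before the trigger /d/ (alveolar).
Changing only its place to alveolar gives [z] — the voiced alveolar fricative.
At the second juncture, /ʒ/ likewise becomes [ʁ] adjacent to /ɢ/.

[ŋozduneʁɢəʐɪ]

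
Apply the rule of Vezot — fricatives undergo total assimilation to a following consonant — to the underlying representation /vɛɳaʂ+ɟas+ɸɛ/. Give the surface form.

/ʂ/ is the segment targeted by the rule; it sits immediately before /ɟ/, so it assimilates completely and surfaces as [ɟ].
At the second juncture, /s/ likewise becomes [ɸ] adjacent to /ɸ/.

[vɛɳaɟɟaɸɸɛ]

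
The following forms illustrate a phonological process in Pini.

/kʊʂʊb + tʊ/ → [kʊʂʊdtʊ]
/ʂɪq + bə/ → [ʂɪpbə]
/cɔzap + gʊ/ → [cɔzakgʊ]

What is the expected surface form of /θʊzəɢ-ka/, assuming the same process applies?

[θʊzəgka]

The data show regressive place assimilation: /b/ → [d] before /t/; /q/ → [p] before /b/; /p/ → [k] before /g/. In each pair only place changes, matching the following consonant, while manner and voice stay constant.
/ɢ/ is a voiced uvular stop. The following trigger /k/ is velar, so /ɢ/ must become velar as well.
The voiced velar stop is [g], so /ɢ/ → [g].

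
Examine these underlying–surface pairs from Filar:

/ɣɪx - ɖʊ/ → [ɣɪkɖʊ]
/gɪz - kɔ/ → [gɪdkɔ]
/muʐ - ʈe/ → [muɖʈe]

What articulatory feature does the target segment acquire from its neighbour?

manner

Comparing underlying and surface forms, /x/ → [k] is the alternation; the neighbouring /ɖ/ is constant.
/x/ is a fricative while /ɖ/ is a stop; the output [k] is a stop, matching the trigger — so the feature that spreads is manner.
The other alternating forms pattern the same way: /z/ → [d] before /k/ (fricative → stop, matching a stop); /ʐ/ → [ɖ] before /ʈ/ (fricative → stop, matching a stop) — only manner changes, and always toward the following segment.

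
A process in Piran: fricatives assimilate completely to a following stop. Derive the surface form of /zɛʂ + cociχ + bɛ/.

/ʂ/ is the segment targeted by the rule; it sits immediately before /c/, so it assimilates completely and surfaces as [c].
At the second juncture, /χ/ likewise becomes [b] adjacent to /b/.

[zɛccocibbɛ]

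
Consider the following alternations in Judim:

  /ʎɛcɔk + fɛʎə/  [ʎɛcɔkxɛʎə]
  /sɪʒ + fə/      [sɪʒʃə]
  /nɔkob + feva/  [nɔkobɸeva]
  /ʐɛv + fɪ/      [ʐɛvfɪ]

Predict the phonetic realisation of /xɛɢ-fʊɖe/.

The data show progressive place assimilation: /f/ → [x] after /k/; /f/ → [ʃ] after /ʒ/; /f/ → [ɸ] after /b/. In each pair only place changes, matching the preceding consonant, while manner and voice stay constant.
No alternation appears in [ʐɛvfɪ]: there the adjacent consonants already agree in place (/f/ and /v/ are both labiodental), so this form is consistent with the same rule.
The rule targets /f/ (voiceless labiodental fricative), which sits after the trigger /ɢ/ (uvular).
A voiceless uvular fricative is [χ], so the surface segment is [χ].

[xɛɢχʊɖe]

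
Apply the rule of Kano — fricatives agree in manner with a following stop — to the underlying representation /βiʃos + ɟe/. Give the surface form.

[βiʃotɟe]

The rule targets /s/ (voiceless alveolar fricative), which sits before the trigger /ɟ/ (stop).
The voiceless alveolar stop is [t], so /s/ → [t].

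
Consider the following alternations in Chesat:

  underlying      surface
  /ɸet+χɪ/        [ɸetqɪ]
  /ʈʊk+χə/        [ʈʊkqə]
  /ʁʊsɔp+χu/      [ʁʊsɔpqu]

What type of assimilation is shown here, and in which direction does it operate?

progressive manner assimilation

The segment that alternates is /χ/, which surfaces as [q] when adjacent to /t/.
/χ/ is a fricative while /t/ is a stop; the output [q] is a stop, matching the trigger — so the feature that spreads is manner.
Place and voice are unchanged, so the assimilation is partial, not total.
The other alternating forms pattern the same way: /χ/ → [q] after /k/ (fricative → stop, matching a stop); /χ/ → [q] after /p/ (fricative → stop, matching a stop) — only manner changes, and always toward the preceding segment.
The trigger is the preceding segment, so the direction is progressive (perseverative).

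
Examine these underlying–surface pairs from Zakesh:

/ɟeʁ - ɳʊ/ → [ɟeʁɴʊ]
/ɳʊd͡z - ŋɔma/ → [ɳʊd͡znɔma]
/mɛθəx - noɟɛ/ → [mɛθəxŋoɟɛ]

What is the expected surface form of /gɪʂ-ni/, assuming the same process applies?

The data show progressive place assimilation: /ɳ/ → [ɴ] after /ʁ/; /ŋ/ → [n] after /d͡z/; /n/ → [ŋ] after /x/. In each pair only place changes, matching the preceding consonant, while manner and voice stay constant.
The rule targets /n/ (voiced alveolar nasal), which sits after the trigger /ʂ/ (retroflex).
Changing only its place to retroflex gives [ɳ] — the voiced retroflex nasal.

[gɪʂɳi]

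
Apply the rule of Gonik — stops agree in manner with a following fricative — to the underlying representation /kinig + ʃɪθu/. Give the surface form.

[kiniɣʃɪθu]

The rule targets /g/ (voiced velar stop), which sits before the trigger /ʃ/ (fricative).
A voiced velar fricative is [ɣ], so the surface segment is [ɣ].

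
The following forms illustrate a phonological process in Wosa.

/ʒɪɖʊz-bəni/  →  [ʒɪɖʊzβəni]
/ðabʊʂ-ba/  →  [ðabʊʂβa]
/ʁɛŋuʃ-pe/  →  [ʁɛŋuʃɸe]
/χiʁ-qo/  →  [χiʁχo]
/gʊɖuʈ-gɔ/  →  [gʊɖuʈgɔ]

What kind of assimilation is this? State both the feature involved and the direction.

progressive manner assimilation

Comparing underlying and surface forms, /b/ → [β] is the alternation; the neighbouring /z/ is constant.
/b/ is a stop while /z/ is a fricative; the output [β] is a fricative, matching the trigger — so the feature that spreads is manner.
Place and voice are unchanged, so the assimilation is partial, not total.
Checking the remaining alternations: /b/ → [β] after /ʂ/ (stop → fricative, matching a fricative); /p/ → [ɸ] after /ʃ/ (stop → fricative, matching a fricative); /q/ → [χ] after /ʁ/ (stop → fricative, matching a fricative) — only manner changes, and always toward the preceding segment.
Nothing changes in [gʊɖuʈgɔ]: there the adjacent consonants already agree in manner (/g/ and /ʈ/ are both stops), so this form is consistent with the same rule.
The trigger is the preceding segment, so the direction is progressive (perseverative).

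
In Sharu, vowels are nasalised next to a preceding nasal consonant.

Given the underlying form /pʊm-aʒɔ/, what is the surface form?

[pʊmãʒɔ]

/a/ sits next to the nasal /m/ and is therefore nasalised to [ã].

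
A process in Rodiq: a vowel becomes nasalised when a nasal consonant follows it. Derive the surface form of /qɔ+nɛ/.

[qɔ̃nɛ]

/ɔ/ sits next to the nasal /n/ and is therefore nasalised to [ɔ̃].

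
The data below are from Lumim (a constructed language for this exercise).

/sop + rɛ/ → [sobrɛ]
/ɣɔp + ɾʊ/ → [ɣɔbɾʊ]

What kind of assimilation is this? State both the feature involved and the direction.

The segment that alternates is /p/, which surfaces as [b] when adjacent to /r/.
/p/ is voiceless while /r/ is voiced; the output [b] is voiced, matching the trigger — so the feature that spreads is voicing.
Place and manner are unchanged, so the assimilation is partial, not total.
The same holds elsewhere in the data: /p/ → [b] before /ɾ/ (voiceless → voiced, matching voiced) — only voicing changes, and always toward the following segment.
Since the segment that changes precedes the conditioning segment, the assimilation is regressive.

regressive voicing assimilation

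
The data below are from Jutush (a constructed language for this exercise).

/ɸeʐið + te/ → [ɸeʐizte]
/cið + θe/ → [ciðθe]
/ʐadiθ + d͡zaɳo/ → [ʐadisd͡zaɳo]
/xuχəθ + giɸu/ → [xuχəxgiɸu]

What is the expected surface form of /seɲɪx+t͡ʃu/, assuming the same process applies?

The data show regressive place assimilation: /ð/ → [z] before /t/; /θ/ → [s] before /d͡z/; /θ/ → [x] before /g/. In each pair only place changes, matching the following consonant, while manner and voice stay constant.
No alternation appears in [ciðθe]: there the adjacent consonants already agree in place (/ð/ and /θ/ are both dental), so this form is consistent with the same rule.
The rule targets /x/ (voiceless velar fricative), which sits before the trigger /t͡ʃ/ (postalveolar).
Changing only its place to postalveolar gives [ʃ] — the voiceless postalveolar fricative.

[seɲɪʃt͡ʃu]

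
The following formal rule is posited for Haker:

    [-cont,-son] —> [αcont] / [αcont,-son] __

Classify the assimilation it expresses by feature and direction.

The rule copies [cont] (continuancy) from the environment onto the target stops; since [±cont] encodes the stop/fricative manner contrast, the assimilating dimension is manner.
Since the environment is written before the underscore, the trigger precedes the target; the direction is progressive.

progressive manner assimilation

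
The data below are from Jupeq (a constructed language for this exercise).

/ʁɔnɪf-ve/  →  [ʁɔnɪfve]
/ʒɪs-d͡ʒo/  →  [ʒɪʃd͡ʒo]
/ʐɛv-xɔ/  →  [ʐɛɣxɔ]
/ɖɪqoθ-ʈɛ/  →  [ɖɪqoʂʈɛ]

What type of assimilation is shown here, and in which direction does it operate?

Comparing underlying and surface forms, /s/ → [ʃ] is the alternation; the neighbouring /d͡ʒ/ is constant.
The change alveolar → postalveolar matches the place of the following /d͡ʒ/, identifying this as place assimilation.
Manner and voice are unchanged, so the assimilation is partial, not total.
The same holds elsewhere in the data: /v/ → [ɣ] before /x/ (labiodental → velar, matching velar); /θ/ → [ʂ] before /ʈ/ (dental → retroflex, matching retroflex) — only place changes, and always toward the following segment.
Nothing changes in [ʁɔnɪfve]: there the adjacent consonants already agree in place (/f/ and /v/ are both labiodental), so this form is consistent with the same rule.
The trigger is the following segment, so the direction is regressive (anticipatory).

regressive place assimilation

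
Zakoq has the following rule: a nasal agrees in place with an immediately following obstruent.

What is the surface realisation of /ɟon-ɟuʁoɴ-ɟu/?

[ɟoɲɟuʁoɲɟu]

/n/ is a voiced alveolar nasal. The following trigger /ɟ/ is palatal, so /n/ must become palatal as well.
Changing only its place to palatal gives [ɲ] — the voiced palatal nasal.
At the second juncture, /ɴ/ likewise becomes [ɲ] adjacent to /ɟ/.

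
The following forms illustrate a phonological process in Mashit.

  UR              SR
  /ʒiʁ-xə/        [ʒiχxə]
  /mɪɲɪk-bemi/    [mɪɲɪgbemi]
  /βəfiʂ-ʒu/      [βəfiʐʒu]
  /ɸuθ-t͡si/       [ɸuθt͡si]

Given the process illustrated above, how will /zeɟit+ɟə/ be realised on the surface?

The data show regressive voicing assimilation: /ʁ/ → [χ] before /x/; /k/ → [g] before /b/; /ʂ/ → [ʐ] before /ʒ/. In each pair only voicing changes, matching the following consonant, while place and manner stay constant.
No alternation appears in [ɸuθt͡si]: there the adjacent consonants already agree in voicing (/θ/ and /t͡s/ are both voiceless), so this form is consistent with the same rule.
The rule targets /t/ (voiceless alveolar stop), which sits before the trigger /ɟ/ (voiced).
The voiced alveolar stop is [d], so /t/ → [d].

[zeɟidɟə]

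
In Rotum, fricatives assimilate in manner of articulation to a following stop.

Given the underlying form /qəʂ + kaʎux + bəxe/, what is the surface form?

The rule targets /ʂ/ (voiceless retroflex fricative), which sits before the trigger /k/ (stop).
Changing only its manner to stop gives [ʈ] — the voiceless retroflex stop.
The same rule applies at the second boundary: /x/ → [k] next to /b/.

[qəʈkaʎukbəxe]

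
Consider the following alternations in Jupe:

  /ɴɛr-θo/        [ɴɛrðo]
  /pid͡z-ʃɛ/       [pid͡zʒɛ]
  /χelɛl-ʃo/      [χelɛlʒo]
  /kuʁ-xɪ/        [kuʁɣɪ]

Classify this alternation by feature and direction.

The segment that alternates is /θ/, which surfaces as [ð] when adjacent to /r/.
/θ/ is voiceless while /r/ is voiced; the output [ð] is voiced, matching the trigger — so the feature that spreads is voicing.
Place and manner are unchanged, so the assimilation is partial, not total.
The other alternating forms pattern the same way: /ʃ/ → [ʒ] after /d͡z/ (voiceless → voiced, matching voiced); /ʃ/ → [ʒ] after /l/ (voiceless → voiced, matching voiced); /x/ → [ɣ] after /ʁ/ (voiceless → voiced, matching voiced) — only voicing changes, and always toward the preceding segment.
The trigger is the preceding segment, so the direction is progressive (perseverative).

progressive voicing assimilation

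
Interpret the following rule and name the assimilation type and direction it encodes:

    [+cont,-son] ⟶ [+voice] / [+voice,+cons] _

The target ([+cont,-son], fricatives) acquires [+voice] next to a voiced consonant ([+voice,+cons]) — it takes on the voicing of its neighbour, so the feature that spreads is voicing.
The conditioning segment sits to the left of the focus bar, meaning the trigger precedes the segment that changes — progressive assimilation.

progressive voicing assimilation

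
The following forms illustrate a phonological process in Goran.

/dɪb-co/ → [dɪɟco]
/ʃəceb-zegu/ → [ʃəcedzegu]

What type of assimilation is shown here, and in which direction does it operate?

regressive place assimilation

Underlying /b/ is realised as [ɟ] next to /c/; /c/ itself does not change.
The change bilabial → palatal matches the place of the following /c/, identifying this as place assimilation.
Manner and voice are unchanged, so the assimilation is partial, not total.
Checking the remaining alternation: /b/ → [d] before /z/ (bilabial → alveolar, matching alveolar) — only place changes, and always toward the following segment.
Since the segment that changes precedes the conditioning segment, the assimilation is regressive.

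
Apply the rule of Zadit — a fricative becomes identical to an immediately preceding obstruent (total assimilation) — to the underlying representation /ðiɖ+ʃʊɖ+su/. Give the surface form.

[ðiɖɖʊɖɖu]

/ʃ/ is the segment targeted by the rule; it sits immediately after /ɖ/, so it assimilates completely and surfaces as [ɖ].
At the second juncture, /s/ likewise becomes [ɖ] adjacent to /ɖ/.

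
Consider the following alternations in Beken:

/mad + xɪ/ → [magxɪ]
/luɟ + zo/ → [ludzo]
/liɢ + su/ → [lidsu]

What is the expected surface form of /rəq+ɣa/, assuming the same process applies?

[rəkɣa]

The data show regressive place assimilation: /d/ → [g] before /x/; /ɟ/ → [d] before /z/; /ɢ/ → [d] before /s/. In each pair only place changes, matching the following consonant, while manner and voice stay constant.
/q/ is a voiceless uvular stop. The following trigger /ɣ/ is velar, so /q/ must become velar as well.
A voiceless velar stop is [k], so the surface segment is [k].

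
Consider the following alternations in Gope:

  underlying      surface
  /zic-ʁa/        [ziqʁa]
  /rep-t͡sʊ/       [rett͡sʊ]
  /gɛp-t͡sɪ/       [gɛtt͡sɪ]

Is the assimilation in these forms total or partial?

The segment that alternates is /c/, which surfaces as [q] when adjacent to /ʁ/.
/c/ is palatal while /ʁ/ is uvular; the output [q] is uvular, matching the trigger — so the feature that spreads is place.
Manner and voice are unchanged, so the assimilation is partial, not total.
The same holds elsewhere in the data: /p/ → [t] before /t͡s/ (bilabial → alveolar, matching alveolar) — only place changes, and always toward the following segment.

partial assimilation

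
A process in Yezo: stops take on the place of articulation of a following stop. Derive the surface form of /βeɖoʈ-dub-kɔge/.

[βeɖotdugkɔge]

/ʈ/ is a voiceless retroflex stop. The following trigger /d/ is alveolar, so /ʈ/ must become alveolar as well.
The voiceless alveolar stop is [t], so /ʈ/ → [t].
The same rule applies at the second boundary: /b/ → [g] next to /k/.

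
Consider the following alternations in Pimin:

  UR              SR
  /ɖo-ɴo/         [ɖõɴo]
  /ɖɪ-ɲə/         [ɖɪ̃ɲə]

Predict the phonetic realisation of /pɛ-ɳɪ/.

The data show regressive nasality assimilation (vowel nasalisation): /o/ → [õ] before /ɴ/; /ɪ/ → [ɪ̃] before /ɲ/ — a vowel is nasalised by an immediately following nasal consonant.
/ɛ/ sits next to the nasal /ɳ/ and is therefore nasalised to [ɛ̃].

[pɛ̃ɳɪ]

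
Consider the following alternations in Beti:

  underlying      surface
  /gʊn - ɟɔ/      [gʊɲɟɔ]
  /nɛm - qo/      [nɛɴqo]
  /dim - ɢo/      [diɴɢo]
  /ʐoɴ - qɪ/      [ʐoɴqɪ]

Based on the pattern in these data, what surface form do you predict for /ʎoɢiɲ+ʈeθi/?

[ʎoɢiɳʈeθi]

The data show regressive place assimilation: /n/ → [ɲ] before /ɟ/; /m/ → [ɴ] before /q/; /m/ → [ɴ] before /ɢ/. In each pair only place changes, matching the following consonant, while manner and voice stay constant.
Nothing changes in [ʐoɴqɪ]: there the adjacent consonants already agree in place (/ɴ/ and /q/ are both uvular), so this form is consistent with the same rule.
/ɲ/ is a voiced palatal nasal. The following trigger /ʈ/ is retroflex, so /ɲ/ must become retroflex as well.
Changing only its place to retroflex gives [ɳ] — the voiced retroflex nasal.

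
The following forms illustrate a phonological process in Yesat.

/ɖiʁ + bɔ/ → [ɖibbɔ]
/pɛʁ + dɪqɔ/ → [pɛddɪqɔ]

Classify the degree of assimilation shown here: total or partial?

The segment that alternates is /ʁ/, which surfaces as [b] when adjacent to /b/.
The output [b] is identical to the trigger /b/ — every feature (place, manner, voicing) has been copied — so this is total assimilation.
The remaining alternation confirms this: /ʁ/ → [d] before /d/ — in each case the output is a copy of the following consonant.

total assimilation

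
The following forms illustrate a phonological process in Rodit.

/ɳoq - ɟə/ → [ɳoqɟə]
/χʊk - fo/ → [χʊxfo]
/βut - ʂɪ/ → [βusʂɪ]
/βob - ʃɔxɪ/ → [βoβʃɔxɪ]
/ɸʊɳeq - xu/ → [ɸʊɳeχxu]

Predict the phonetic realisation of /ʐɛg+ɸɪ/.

The data show regressive manner assimilation: /k/ → [x] before /f/; /t/ → [s] before /ʂ/; /b/ → [β] before /ʃ/; /q/ → [χ] before /x/. In each pair only manner changes, matching the following consonant, while place and voice stay constant.
No alternation appears in [ɳoqɟə]: there the adjacent consonants already agree in manner (/q/ and /ɟ/ are both stops), so this form is consistent with the same rule.
/g/ is a voiced velar stop. The following trigger /ɸ/ is a fricative, so /g/ must become a fricative as well.
The voiced velar fricative is [ɣ], so /g/ → [ɣ].

[ʐɛɣɸɪ]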